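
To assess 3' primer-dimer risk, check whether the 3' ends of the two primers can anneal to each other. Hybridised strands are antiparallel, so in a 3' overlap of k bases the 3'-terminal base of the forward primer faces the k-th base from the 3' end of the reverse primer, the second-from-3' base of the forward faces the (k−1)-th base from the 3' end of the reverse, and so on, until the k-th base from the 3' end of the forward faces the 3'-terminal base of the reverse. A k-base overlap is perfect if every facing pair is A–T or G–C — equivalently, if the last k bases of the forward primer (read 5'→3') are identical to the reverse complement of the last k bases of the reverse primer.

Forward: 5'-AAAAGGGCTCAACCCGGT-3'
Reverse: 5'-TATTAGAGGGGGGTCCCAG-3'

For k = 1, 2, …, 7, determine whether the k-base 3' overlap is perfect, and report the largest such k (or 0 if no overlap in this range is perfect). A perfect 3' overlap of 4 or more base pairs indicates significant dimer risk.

Last 7 bases (5'→3') — forward …ACCCGGT, reverse …GTCCCAG.
Reverse complement of the reverse primer's last 7 bases: CTGGGAC; its first k bases are the reverse complement of the reverse primer's last k bases, so a perfect k-base overlap needs the forward primer's last k bases to equal them.
Comparing (forward last k vs required): k=1: T vs C ✗; k=2: GT vs CT ✗; k=3: GGT vs CTG ✗; k=4: CGGT vs CTGG ✗; k=5: CCGGT vs CTGGG ✗; k=6: CCCGGT vs CTGGGA ✗; k=7: ACCCGGT vs CTGGGAC ✗.
No overlap length from 1 to 7 is perfect, so the longest perfect 3' overlap is 0.

Longest perfect overlap: 0 complementary base pairs; below the dimer-risk threshold (threshold 4).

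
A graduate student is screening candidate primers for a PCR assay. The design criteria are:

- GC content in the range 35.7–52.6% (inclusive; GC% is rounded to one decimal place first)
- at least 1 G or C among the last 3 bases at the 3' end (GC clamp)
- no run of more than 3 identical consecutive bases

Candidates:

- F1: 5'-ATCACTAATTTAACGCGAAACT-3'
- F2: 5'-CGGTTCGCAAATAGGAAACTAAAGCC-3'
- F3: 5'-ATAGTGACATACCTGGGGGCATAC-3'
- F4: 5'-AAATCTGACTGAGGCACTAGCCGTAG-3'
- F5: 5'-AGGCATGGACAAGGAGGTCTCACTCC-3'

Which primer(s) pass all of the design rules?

F1 (22 nt, A=9 T=6 G=2 C=5): GC 7/22 = 31.8%, outside 35.7–52.6% ✗; 3' end ACT has 1 G/C ✓; longest run = 3 ✓ — fails.
F2 (26 nt, A=10 T=4 G=6 C=6): GC 12/26 = 46.2% ✓; 3' end GCC has 3 G/C ✓; longest run = 3 ✓ — passes.
F3 (24 nt, A=7 T=5 G=7 C=5): GC 12/24 = 50.0% ✓; 3' end TAC has 1 G/C ✓; longest run = 5, exceeds 3 ✗ — fails.
F4 (26 nt, A=8 T=5 G=7 C=6): GC 13/26 = 50.0% ✓; 3' end TAG has 1 G/C ✓; longest run = 3 ✓ — passes.
F5 (26 nt, A=7 T=4 G=8 C=7): GC 15/26 = 57.7%, outside 35.7–52.6% ✗; 3' end TCC has 2 G/C ✓; longest run = 2 ✓ — fails.

F2 and F4.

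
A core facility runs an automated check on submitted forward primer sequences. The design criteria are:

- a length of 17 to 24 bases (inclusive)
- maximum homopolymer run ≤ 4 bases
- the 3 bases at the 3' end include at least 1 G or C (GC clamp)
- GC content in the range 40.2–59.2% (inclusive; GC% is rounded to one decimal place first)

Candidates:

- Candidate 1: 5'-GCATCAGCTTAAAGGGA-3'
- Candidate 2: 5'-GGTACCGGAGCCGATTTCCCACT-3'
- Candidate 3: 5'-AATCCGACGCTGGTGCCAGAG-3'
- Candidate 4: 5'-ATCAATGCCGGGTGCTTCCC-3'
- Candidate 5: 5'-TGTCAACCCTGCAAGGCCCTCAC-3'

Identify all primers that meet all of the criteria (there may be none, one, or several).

Candidate 1 only.

Candidate 1 (17 nt, A=6 T=3 G=5 C=3): length 17 ✓; longest run = 3 ✓; 3' end GGA has 2 G/C ✓; GC 8/17 = 47.1% ✓ — passes.
Candidate 2 (23 nt, A=4 T=5 G=6 C=8): length 23 ✓; longest run = 3 ✓; 3' end ACT has 1 G/C ✓; GC 14/23 = 60.9%, outside 40.2–59.2% ✗ — fails.
Candidate 3 (21 nt, A=5 T=3 G=7 C=6): length 21 ✓; longest run = 2 ✓; 3' end GAG has 2 G/C ✓; GC 13/21 = 61.9%, outside 40.2–59.2% ✗ — fails.
Candidate 4 (20 nt, A=3 T=5 G=5 C=7): length 20 ✓; longest run = 3 ✓; 3' end CCC has 3 G/C ✓; GC 12/20 = 60.0%, outside 40.2–59.2% ✗ — fails.
Candidate 5 (23 nt, A=5 T=4 G=4 C=10): length 23 ✓; longest run = 3 ✓; 3' end CAC has 2 G/C ✓; GC 14/23 = 60.9%, outside 40.2–59.2% ✗ — fails.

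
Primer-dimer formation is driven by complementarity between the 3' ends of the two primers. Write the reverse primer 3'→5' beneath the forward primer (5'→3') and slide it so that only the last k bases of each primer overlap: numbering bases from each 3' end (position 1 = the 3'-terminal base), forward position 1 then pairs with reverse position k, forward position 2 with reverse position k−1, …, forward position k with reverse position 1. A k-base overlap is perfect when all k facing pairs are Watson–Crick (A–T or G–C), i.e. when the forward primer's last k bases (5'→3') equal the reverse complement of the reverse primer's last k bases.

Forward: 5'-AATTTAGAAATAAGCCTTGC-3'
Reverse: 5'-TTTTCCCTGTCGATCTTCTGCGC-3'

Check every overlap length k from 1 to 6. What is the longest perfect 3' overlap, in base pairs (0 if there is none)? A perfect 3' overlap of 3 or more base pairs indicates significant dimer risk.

Last 6 bases (5'→3') — forward …CCTTGC, reverse …CTGCGC.
Reverse complement of the reverse primer's last 6 bases: GCGCAG; its first k bases are the reverse complement of the reverse primer's last k bases, so a perfect k-base overlap needs the forward primer's last k bases to equal them.
Comparing (forward last k vs required): k=1: C vs G ✗; k=2: GC vs GC ✓; k=3: TGC vs GCG ✗; k=4: TTGC vs GCGC ✗; k=5: CTTGC vs GCGCA ✗; k=6: CCTTGC vs GCGCAG ✗.
Only k = 2 is perfect, so the longest perfect 3' overlap is 2.

Longest perfect overlap: 2 complementary base pairs; below the dimer-risk threshold (threshold 3).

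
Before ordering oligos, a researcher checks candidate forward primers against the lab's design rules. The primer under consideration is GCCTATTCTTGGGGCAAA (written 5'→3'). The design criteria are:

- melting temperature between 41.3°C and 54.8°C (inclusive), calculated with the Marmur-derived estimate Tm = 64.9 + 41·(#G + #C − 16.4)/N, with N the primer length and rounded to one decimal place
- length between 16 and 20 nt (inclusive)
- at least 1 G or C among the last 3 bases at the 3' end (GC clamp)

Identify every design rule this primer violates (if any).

Base counts: A=4, T=5, G=5, C=4 (length 18).
Tm: Tm = 64.9 + 41·(9 − 16.4)/18 = 48.0°C ✓
length: length 18 ✓
GC clamp: 3' end AAA has 0 G/C, need ≥1 ✗

Fails: GC clamp.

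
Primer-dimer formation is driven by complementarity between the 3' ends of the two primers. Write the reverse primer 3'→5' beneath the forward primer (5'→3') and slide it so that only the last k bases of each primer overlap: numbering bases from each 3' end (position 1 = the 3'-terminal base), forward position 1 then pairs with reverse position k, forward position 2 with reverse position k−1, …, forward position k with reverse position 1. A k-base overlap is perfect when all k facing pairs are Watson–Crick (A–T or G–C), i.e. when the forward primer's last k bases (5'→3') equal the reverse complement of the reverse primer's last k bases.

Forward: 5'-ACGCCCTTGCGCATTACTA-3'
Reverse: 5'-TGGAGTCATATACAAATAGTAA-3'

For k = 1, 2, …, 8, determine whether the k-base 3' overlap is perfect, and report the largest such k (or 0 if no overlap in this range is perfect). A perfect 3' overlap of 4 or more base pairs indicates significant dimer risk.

Last 8 bases (5'→3') — forward …CATTACTA, reverse …AATAGTAA.
Reverse complement of the reverse primer's last 8 bases: TTACTATT; its first k bases are the reverse complement of the reverse primer's last k bases, so a perfect k-base overlap needs the forward primer's last k bases to equal them.
Comparing (forward last k vs required): k=1: A vs T ✗; k=2: TA vs TT ✗; k=3: CTA vs TTA ✗; k=4: ACTA vs TTAC ✗; k=5: TACTA vs TTACT ✗; k=6: TTACTA vs TTACTA ✓; k=7: ATTACTA vs TTACTAT ✗; k=8: CATTACTA vs TTACTATT ✗.
Only k = 6 is perfect, so the longest perfect 3' overlap is 6.

Longest perfect overlap: 6 complementary base pairs; significant dimer risk (threshold 4).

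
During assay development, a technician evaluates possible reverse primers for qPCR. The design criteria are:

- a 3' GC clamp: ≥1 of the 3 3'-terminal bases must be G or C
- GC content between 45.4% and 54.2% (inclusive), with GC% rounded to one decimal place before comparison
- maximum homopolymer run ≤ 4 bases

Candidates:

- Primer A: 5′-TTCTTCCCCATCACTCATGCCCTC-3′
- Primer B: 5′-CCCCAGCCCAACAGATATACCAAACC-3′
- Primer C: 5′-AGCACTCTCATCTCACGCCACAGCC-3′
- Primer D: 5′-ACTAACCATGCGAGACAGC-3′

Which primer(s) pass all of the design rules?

Primer A, Primer B and Primer D.

Primer A (24 nt, A=3 T=8 G=1 C=12): 3' end CTC has 2 G/C ✓; GC 13/24 = 54.2% ✓; longest run = 4 ✓ — passes.
Primer B (26 nt, A=10 T=2 G=2 C=12): 3' end ACC has 2 G/C ✓; GC 14/26 = 53.8% ✓; longest run = 4 ✓ — passes.
Primer C (25 nt, A=6 T=4 G=3 C=12): 3' end GCC has 3 G/C ✓; GC 15/25 = 60.0%, outside 45.4–54.2% ✗; longest run = 2 ✓ — fails.
Primer D (19 nt, A=7 T=2 G=4 C=6): 3' end AGC has 2 G/C ✓; GC 10/19 = 52.6% ✓; longest run = 2 ✓ — passes.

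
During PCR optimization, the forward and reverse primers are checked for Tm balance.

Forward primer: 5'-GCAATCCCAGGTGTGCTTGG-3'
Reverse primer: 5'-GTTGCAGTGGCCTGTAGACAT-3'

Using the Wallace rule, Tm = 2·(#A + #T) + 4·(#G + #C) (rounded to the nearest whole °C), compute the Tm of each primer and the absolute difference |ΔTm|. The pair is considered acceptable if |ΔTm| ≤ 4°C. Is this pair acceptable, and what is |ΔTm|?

Forward: A=3 T=5 G=7 C=5 → Tm = 2·8 + 4·12 = 64°C.
Reverse: A=4 T=6 G=7 C=4 → Tm = 2·10 + 4·11 = 64°C.
|ΔTm| = |64 − 64| = 0°C, ≤ 4°C.

|ΔTm| = 0°C; the pair is acceptable.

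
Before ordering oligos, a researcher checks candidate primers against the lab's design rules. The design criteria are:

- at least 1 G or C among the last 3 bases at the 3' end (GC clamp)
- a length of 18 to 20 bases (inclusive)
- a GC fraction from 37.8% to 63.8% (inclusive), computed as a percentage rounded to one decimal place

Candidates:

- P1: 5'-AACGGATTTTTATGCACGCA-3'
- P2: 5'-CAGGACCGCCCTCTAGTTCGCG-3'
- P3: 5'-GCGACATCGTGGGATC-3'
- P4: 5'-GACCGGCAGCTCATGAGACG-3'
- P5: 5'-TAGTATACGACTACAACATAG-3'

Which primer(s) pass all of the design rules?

P1 only.

P1 (20 nt, A=6 T=6 G=4 C=4): 3' end GCA has 2 G/C ✓; length 20 ✓; GC 8/20 = 40.0% ✓ — passes.
P2 (22 nt, A=3 T=4 G=6 C=9): 3' end GCG has 3 G/C ✓; length 22, outside 18–20 ✗; GC 15/22 = 68.2%, outside 37.8–63.8% ✗ — fails.
P3 (16 nt, A=3 T=3 G=6 C=4): 3' end ATC has 1 G/C ✓; length 16, outside 18–20 ✗; GC 10/16 = 62.5% ✓ — fails.
P4 (20 nt, A=5 T=2 G=7 C=6): 3' end ACG has 2 G/C ✓; length 20 ✓; GC 13/20 = 65.0%, outside 37.8–63.8% ✗ — fails.
P5 (21 nt, A=9 T=5 G=3 C=4): 3' end TAG has 1 G/C ✓; length 21, outside 18–20 ✗; GC 7/21 = 33.3%, outside 37.8–63.8% ✗ — fails.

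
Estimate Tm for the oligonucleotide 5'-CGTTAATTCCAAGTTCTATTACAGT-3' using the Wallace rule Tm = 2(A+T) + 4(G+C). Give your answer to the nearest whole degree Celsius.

Base counts: A=7, T=10, G=3, C=5 (length 25).
Tm = 2·(7+10) + 4·(3+5) = 2·17 + 4·8 = 34 + 32 = 66°C.

66°C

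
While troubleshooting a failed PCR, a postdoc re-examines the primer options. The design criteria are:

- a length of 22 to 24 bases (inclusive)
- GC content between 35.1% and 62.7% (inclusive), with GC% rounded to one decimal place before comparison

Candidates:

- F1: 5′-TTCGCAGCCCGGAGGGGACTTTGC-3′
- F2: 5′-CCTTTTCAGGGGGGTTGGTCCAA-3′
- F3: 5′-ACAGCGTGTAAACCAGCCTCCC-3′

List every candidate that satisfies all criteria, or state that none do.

F1 (24 nt, A=3 T=5 G=9 C=7): length 24 ✓; GC 16/24 = 66.7%, outside 35.1–62.7% ✗ — fails.
F2 (23 nt, A=3 T=7 G=8 C=5): length 23 ✓; GC 13/23 = 56.5% ✓ — passes.
F3 (22 nt, A=6 T=3 G=4 C=9): length 22 ✓; GC 13/22 = 59.1% ✓ — passes.

F2 and F3.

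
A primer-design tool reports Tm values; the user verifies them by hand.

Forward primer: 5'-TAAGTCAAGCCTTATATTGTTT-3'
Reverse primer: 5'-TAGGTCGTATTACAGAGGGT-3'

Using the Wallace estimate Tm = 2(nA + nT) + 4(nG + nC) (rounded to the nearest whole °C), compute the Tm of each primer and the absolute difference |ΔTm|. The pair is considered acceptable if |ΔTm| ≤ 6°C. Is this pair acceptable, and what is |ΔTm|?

Forward: A=6 T=10 G=3 C=3 → Tm = 2·16 + 4·6 = 56°C.
Reverse: A=5 T=6 G=7 C=2 → Tm = 2·11 + 4·9 = 58°C.
|ΔTm| = |56 − 58| = 2°C, ≤ 6°C.

|ΔTm| = 2°C; the pair is acceptable.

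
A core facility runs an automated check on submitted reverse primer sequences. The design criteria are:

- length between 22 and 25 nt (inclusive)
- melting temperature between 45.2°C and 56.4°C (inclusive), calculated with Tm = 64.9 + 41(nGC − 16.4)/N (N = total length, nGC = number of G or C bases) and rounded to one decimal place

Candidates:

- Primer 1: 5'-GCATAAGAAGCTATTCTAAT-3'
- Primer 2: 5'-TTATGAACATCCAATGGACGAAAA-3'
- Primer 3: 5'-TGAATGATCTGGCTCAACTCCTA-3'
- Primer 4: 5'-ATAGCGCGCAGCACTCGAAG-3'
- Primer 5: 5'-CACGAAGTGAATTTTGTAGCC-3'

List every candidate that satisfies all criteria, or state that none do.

Primer 2 and Primer 3.

Primer 1 (20 nt, A=8 T=6 G=3 C=3): length 20, outside 22–25 ✗; Tm = 64.9 + 41·(6 − 16.4)/20 = 43.6°C, outside 45.2–56.4°C ✗ — fails.
Primer 2 (24 nt, A=11 T=5 G=4 C=4): length 24 ✓; Tm = 64.9 + 41·(8 − 16.4)/24 = 50.6°C ✓ — passes.
Primer 3 (23 nt, A=6 T=7 G=4 C=6): length 23 ✓; Tm = 64.9 + 41·(10 − 16.4)/23 = 53.5°C ✓ — passes.
Primer 4 (20 nt, A=6 T=2 G=6 C=6): length 20, outside 22–25 ✗; Tm = 64.9 + 41·(12 − 16.4)/20 = 55.9°C ✓ — fails.
Primer 5 (21 nt, A=6 T=6 G=5 C=4): length 21, outside 22–25 ✗; Tm = 64.9 + 41·(9 − 16.4)/21 = 50.5°C ✓ — fails.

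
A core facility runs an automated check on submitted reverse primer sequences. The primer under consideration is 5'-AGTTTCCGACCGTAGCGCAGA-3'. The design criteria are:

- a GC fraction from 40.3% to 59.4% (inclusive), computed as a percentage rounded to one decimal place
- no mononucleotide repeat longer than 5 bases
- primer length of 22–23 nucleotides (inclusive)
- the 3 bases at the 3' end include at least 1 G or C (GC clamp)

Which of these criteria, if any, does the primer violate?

Fails: length.

Base counts: A=5, T=4, G=6, C=6 (length 21).
GC content: GC 12/21 = 57.1% ✓
homopolymer run: longest run = 3 ✓
length: length 21, outside 22–23 ✗
GC clamp: 3' end AGA has 1 G/C ✓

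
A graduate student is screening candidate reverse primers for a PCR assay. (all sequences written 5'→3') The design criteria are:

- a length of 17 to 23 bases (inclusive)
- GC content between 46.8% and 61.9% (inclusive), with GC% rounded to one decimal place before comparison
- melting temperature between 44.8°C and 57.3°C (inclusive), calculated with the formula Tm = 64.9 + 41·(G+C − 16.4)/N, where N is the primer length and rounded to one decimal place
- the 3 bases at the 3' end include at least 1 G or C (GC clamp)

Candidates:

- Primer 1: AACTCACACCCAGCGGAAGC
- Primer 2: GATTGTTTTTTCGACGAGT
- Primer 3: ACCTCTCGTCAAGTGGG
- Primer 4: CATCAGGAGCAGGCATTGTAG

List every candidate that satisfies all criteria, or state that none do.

Primer 1 (20 nt, A=7 T=1 G=4 C=8): length 20 ✓; GC 12/20 = 60.0% ✓; Tm = 64.9 + 41·(12 − 16.4)/20 = 55.9°C ✓; 3' end AGC has 2 G/C ✓ — passes.
Primer 2 (19 nt, A=3 T=9 G=5 C=2): length 19 ✓; GC 7/19 = 36.8%, outside 46.8–61.9% ✗; Tm = 64.9 + 41·(7 − 16.4)/19 = 44.6°C, outside 44.8–57.3°C ✗; 3' end AGT has 1 G/C ✓ — fails.
Primer 3 (17 nt, A=3 T=4 G=5 C=5): length 17 ✓; GC 10/17 = 58.8% ✓; Tm = 64.9 + 41·(10 − 16.4)/17 = 49.5°C ✓; 3' end GGG has 3 G/C ✓ — passes.
Primer 4 (21 nt, A=6 T=4 G=7 C=4): length 21 ✓; GC 11/21 = 52.4% ✓; Tm = 64.9 + 41·(11 − 16.4)/21 = 54.4°C ✓; 3' end TAG has 1 G/C ✓ — passes.

Primer 1, Primer 3 and Primer 4.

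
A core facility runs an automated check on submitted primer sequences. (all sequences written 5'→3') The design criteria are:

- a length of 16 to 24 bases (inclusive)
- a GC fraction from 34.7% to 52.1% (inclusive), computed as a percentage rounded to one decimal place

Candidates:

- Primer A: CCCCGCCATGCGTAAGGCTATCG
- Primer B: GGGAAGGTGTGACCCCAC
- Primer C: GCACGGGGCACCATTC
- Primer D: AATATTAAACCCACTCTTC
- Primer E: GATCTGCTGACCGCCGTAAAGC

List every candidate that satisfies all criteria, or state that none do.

None of the candidates satisfy all criteria.

Primer A (23 nt, A=4 T=4 G=6 C=9): length 23 ✓; GC 15/23 = 65.2%, outside 34.7–52.1% ✗ — fails.
Primer B (18 nt, A=4 T=2 G=7 C=5): length 18 ✓; GC 12/18 = 66.7%, outside 34.7–52.1% ✗ — fails.
Primer C (16 nt, A=3 T=2 G=5 C=6): length 16 ✓; GC 11/16 = 68.8%, outside 34.7–52.1% ✗ — fails.
Primer D (19 nt, A=7 T=6 G=0 C=6): length 19 ✓; GC 6/19 = 31.6%, outside 34.7–52.1% ✗ — fails.
Primer E (22 nt, A=5 T=4 G=6 C=7): length 22 ✓; GC 13/22 = 59.1%, outside 34.7–52.1% ✗ — fails.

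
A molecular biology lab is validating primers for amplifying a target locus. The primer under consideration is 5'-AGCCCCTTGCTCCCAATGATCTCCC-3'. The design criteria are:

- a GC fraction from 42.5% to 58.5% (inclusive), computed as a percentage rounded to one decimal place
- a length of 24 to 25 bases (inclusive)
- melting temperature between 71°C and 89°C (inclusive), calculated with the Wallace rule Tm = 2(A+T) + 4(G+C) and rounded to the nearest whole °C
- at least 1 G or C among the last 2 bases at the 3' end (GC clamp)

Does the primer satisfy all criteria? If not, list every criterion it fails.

Fails: GC content.

Base counts: A=4, T=6, G=3, C=12 (length 25).
GC content: GC 15/25 = 60.0%, outside 42.5–58.5% ✗
length: length 25 ✓
Tm: Tm = 2·10 + 4·15 = 80°C ✓
GC clamp: 3' end CC has 2 G/C ✓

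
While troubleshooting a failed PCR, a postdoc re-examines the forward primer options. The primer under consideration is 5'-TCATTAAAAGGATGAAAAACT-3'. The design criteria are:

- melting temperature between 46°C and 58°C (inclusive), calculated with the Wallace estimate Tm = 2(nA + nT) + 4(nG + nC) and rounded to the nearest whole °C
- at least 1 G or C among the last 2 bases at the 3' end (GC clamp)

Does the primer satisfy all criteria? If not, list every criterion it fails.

Meets all criteria.

Base counts: A=11, T=5, G=3, C=2 (length 21).
Tm: Tm = 2·16 + 4·5 = 52°C ✓
GC clamp: 3' end CT has 1 G/C ✓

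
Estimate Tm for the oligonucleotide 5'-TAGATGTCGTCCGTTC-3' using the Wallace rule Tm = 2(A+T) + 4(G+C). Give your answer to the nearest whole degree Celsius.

48°C

Base counts: A=2, T=6, G=4, C=4 (length 16).
Tm = 2·(2+6) + 4·(4+4) = 2·8 + 4·8 = 16 + 32 = 48°C.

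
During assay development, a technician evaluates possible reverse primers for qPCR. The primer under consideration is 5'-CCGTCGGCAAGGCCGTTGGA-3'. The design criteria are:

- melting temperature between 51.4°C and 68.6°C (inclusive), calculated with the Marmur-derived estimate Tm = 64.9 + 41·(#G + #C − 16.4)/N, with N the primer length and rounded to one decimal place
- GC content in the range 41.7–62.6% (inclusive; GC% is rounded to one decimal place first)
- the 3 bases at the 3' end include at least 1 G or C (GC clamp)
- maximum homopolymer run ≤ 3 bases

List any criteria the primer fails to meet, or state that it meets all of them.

Base counts: A=3, T=3, G=8, C=6 (length 20).
Tm: Tm = 64.9 + 41·(14 − 16.4)/20 = 60.0°C ✓
GC content: GC 14/20 = 70.0%, outside 41.7–62.6% ✗
GC clamp: 3' end GGA has 2 G/C ✓
homopolymer run: longest run = 2 ✓

Fails: GC content.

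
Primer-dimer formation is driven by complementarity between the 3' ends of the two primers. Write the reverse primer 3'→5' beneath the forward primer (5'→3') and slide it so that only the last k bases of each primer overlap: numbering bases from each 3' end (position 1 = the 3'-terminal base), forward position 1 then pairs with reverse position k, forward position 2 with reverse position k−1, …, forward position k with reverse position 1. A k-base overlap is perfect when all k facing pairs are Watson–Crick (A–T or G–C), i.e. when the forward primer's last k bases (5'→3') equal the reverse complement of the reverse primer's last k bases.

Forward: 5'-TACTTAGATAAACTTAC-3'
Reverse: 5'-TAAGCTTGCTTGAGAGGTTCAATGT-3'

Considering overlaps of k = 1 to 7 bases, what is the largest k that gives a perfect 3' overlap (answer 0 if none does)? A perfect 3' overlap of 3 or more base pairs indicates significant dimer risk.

Longest perfect overlap: 2 complementary base pairs; below the dimer-risk threshold (threshold 3).

Last 7 bases (5'→3') — forward …AACTTAC, reverse …TCAATGT.
Reverse complement of the reverse primer's last 7 bases: ACATTGA; its first k bases are the reverse complement of the reverse primer's last k bases, so a perfect k-base overlap needs the forward primer's last k bases to equal them.
Comparing (forward last k vs required): k=1: C vs A ✗; k=2: AC vs AC ✓; k=3: TAC vs ACA ✗; k=4: TTAC vs ACAT ✗; k=5: CTTAC vs ACATT ✗; k=6: ACTTAC vs ACATTG ✗; k=7: AACTTAC vs ACATTGA ✗.
Only k = 2 is perfect, so the longest perfect 3' overlap is 2.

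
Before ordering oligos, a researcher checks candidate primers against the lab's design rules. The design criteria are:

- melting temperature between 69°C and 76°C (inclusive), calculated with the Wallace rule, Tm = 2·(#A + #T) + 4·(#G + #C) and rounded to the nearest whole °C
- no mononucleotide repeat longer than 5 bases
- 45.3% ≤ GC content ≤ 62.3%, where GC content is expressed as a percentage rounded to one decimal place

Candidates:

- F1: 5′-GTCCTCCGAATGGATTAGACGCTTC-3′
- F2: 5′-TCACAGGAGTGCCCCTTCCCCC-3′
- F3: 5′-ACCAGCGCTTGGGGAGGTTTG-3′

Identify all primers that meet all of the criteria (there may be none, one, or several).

F1 only.

F1 (25 nt, A=5 T=7 G=6 C=7): Tm = 2·12 + 4·13 = 76°C ✓; longest run = 2 ✓; GC 13/25 = 52.0% ✓ — passes.
F2 (22 nt, A=3 T=4 G=4 C=11): Tm = 2·7 + 4·15 = 74°C ✓; longest run = 5 ✓; GC 15/22 = 68.2%, outside 45.3–62.3% ✗ — fails.
F3 (21 nt, A=3 T=5 G=9 C=4): Tm = 2·8 + 4·13 = 68°C, outside 69–76°C ✗; longest run = 4 ✓; GC 13/21 = 61.9% ✓ — fails.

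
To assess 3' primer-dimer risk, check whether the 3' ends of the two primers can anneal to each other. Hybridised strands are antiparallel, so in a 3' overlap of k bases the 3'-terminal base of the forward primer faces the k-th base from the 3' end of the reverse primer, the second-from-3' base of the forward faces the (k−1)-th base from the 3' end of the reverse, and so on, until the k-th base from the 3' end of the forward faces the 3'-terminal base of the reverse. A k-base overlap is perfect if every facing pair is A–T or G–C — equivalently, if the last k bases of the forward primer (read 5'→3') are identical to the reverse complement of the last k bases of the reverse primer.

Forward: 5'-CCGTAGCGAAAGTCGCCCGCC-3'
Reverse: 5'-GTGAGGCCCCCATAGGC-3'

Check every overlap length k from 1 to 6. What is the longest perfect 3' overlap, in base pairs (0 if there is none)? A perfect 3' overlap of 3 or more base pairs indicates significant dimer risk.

Last 6 bases (5'→3') — forward …CCCGCC, reverse …ATAGGC.
Reverse complement of the reverse primer's last 6 bases: GCCTAT; its first k bases are the reverse complement of the reverse primer's last k bases, so a perfect k-base overlap needs the forward primer's last k bases to equal them.
Comparing (forward last k vs required): k=1: C vs G ✗; k=2: CC vs GC ✗; k=3: GCC vs GCC ✓; k=4: CGCC vs GCCT ✗; k=5: CCGCC vs GCCTA ✗; k=6: CCCGCC vs GCCTAT ✗.
Only k = 3 is perfect, so the longest perfect 3' overlap is 3.

Longest perfect overlap: 3 complementary base pairs; significant dimer risk (threshold 3).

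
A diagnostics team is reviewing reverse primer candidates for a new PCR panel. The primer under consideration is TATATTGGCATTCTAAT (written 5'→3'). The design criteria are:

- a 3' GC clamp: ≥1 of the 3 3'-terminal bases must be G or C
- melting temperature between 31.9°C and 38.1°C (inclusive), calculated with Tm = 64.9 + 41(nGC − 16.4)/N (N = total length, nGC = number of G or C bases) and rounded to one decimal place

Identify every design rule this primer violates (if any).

Fails: GC clamp.

Base counts: A=5, T=8, G=2, C=2 (length 17).
GC clamp: 3' end AAT has 0 G/C, need ≥1 ✗
Tm: Tm = 64.9 + 41·(4 − 16.4)/17 = 35.0°C ✓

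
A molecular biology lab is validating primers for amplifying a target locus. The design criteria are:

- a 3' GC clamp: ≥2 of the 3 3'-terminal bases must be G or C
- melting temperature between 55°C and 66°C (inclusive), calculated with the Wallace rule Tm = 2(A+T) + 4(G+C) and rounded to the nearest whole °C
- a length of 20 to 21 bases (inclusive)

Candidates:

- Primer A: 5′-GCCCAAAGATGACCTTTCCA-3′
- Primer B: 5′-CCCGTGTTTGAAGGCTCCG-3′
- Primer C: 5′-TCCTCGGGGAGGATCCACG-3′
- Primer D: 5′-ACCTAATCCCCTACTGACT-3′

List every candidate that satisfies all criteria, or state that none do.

Primer A only.

Primer A (20 nt, A=6 T=4 G=3 C=7): 3' end CCA has 2 G/C ✓; Tm = 2·10 + 4·10 = 60°C ✓; length 20 ✓ — passes.
Primer B (19 nt, A=2 T=5 G=6 C=6): 3' end CCG has 3 G/C ✓; Tm = 2·7 + 4·12 = 62°C ✓; length 19, outside 20–21 ✗ — fails.
Primer C (19 nt, A=3 T=3 G=7 C=6): 3' end ACG has 2 G/C ✓; Tm = 2·6 + 4·13 = 64°C ✓; length 19, outside 20–21 ✗ — fails.
Primer D (19 nt, A=5 T=5 G=1 C=8): 3' end ACT has 1 G/C, need ≥2 ✗; Tm = 2·10 + 4·9 = 56°C ✓; length 19, outside 20–21 ✗ — fails.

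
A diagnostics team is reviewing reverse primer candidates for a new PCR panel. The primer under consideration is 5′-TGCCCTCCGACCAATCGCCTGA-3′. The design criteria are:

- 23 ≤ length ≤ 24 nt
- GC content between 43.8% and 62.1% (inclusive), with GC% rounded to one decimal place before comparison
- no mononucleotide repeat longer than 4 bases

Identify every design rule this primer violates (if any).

Base counts: A=4, T=4, G=4, C=10 (length 22).
length: length 22, outside 23–24 ✗
GC content: GC 14/22 = 63.6%, outside 43.8–62.1% ✗
homopolymer run: longest run = 3 ✓

Fails: length, GC content.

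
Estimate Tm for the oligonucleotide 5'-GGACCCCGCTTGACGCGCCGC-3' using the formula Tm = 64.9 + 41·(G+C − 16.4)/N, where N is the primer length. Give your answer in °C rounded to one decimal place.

66.1°C

Base counts: A=2, T=2, G=7, C=10; G+C = 17, N = 21.
Tm = 64.9 + 41·(17 − 16.4)/21 = 64.9 + 24.60/21 = 66.1°C.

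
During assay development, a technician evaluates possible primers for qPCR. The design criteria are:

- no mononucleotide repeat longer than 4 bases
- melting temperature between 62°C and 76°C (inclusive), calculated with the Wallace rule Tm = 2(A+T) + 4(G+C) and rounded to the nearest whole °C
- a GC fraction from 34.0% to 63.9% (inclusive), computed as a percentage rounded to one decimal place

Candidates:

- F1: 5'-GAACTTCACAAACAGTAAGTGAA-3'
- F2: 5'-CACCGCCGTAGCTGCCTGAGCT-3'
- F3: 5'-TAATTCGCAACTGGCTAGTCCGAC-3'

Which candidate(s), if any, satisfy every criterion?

F1 and F3.

F1 (23 nt, A=11 T=4 G=4 C=4): longest run = 3 ✓; Tm = 2·15 + 4·8 = 62°C ✓; GC 8/23 = 34.8% ✓ — passes.
F2 (22 nt, A=3 T=4 G=6 C=9): longest run = 2 ✓; Tm = 2·7 + 4·15 = 74°C ✓; GC 15/22 = 68.2%, outside 34.0–63.9% ✗ — fails.
F3 (24 nt, A=6 T=6 G=5 C=7): longest run = 2 ✓; Tm = 2·12 + 4·12 = 72°C ✓; GC 12/24 = 50.0% ✓ — passes.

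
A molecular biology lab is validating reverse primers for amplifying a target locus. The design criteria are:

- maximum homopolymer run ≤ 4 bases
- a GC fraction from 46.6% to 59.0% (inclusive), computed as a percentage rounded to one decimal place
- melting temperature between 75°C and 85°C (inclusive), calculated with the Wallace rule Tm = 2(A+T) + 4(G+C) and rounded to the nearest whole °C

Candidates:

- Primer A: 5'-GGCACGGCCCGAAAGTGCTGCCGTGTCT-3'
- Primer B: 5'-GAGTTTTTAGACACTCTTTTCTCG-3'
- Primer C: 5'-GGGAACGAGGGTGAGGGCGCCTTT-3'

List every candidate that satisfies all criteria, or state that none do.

Primer A (28 nt, A=4 T=5 G=10 C=9): longest run = 3 ✓; GC 19/28 = 67.9%, outside 46.6–59.0% ✗; Tm = 2·9 + 4·19 = 94°C, outside 75–85°C ✗ — fails.
Primer B (24 nt, A=4 T=11 G=4 C=5): longest run = 5, exceeds 4 ✗; GC 9/24 = 37.5%, outside 46.6–59.0% ✗; Tm = 2·15 + 4·9 = 66°C, outside 75–85°C ✗ — fails.
Primer C (24 nt, A=4 T=4 G=12 C=4): longest run = 3 ✓; GC 16/24 = 66.7%, outside 46.6–59.0% ✗; Tm = 2·8 + 4·16 = 80°C ✓ — fails.

None of the candidates satisfy all criteria.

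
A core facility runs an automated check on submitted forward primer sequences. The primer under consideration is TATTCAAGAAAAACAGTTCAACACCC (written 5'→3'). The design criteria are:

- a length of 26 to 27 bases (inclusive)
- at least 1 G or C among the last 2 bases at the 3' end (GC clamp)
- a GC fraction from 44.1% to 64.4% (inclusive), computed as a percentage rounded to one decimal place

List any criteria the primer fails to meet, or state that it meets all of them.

Fails: GC content.

Base counts: A=12, T=5, G=2, C=7 (length 26).
length: length 26 ✓
GC clamp: 3' end CC has 2 G/C ✓
GC content: GC 9/26 = 34.6%, outside 44.1–64.4% ✗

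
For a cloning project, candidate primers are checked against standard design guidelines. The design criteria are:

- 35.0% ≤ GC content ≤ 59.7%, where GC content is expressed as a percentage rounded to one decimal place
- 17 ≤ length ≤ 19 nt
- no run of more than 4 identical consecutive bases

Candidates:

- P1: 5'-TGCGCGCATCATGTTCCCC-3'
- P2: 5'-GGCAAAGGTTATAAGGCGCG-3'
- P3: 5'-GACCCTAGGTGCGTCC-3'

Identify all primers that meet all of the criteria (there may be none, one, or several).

P1 (19 nt, A=2 T=5 G=4 C=8): GC 12/19 = 63.2%, outside 35.0–59.7% ✗; length 19 ✓; longest run = 4 ✓ — fails.
P2 (20 nt, A=6 T=3 G=8 C=3): GC 11/20 = 55.0% ✓; length 20, outside 17–19 ✗; longest run = 3 ✓ — fails.
P3 (16 nt, A=2 T=3 G=5 C=6): GC 11/16 = 68.8%, outside 35.0–59.7% ✗; length 16, outside 17–19 ✗; longest run = 3 ✓ — fails.

None of the candidates satisfy all criteria.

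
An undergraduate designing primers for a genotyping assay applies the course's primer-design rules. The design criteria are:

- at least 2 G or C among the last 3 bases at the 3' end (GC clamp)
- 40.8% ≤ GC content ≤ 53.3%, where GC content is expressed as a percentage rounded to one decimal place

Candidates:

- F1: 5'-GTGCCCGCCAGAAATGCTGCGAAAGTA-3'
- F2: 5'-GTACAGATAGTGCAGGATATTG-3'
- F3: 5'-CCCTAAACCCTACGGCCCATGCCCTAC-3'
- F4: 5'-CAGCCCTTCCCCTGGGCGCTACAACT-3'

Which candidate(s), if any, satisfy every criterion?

F1 (27 nt, A=8 T=4 G=8 C=7): 3' end GTA has 1 G/C, need ≥2 ✗; GC 15/27 = 55.6%, outside 40.8–53.3% ✗ — fails.
F2 (22 nt, A=7 T=6 G=7 C=2): 3' end TTG has 1 G/C, need ≥2 ✗; GC 9/22 = 40.9% ✓ — fails.
F3 (27 nt, A=6 T=4 G=3 C=14): 3' end TAC has 1 G/C, need ≥2 ✗; GC 17/27 = 63.0%, outside 40.8–53.3% ✗ — fails.
F4 (26 nt, A=4 T=5 G=5 C=12): 3' end ACT has 1 G/C, need ≥2 ✗; GC 17/26 = 65.4%, outside 40.8–53.3% ✗ — fails.

None of the candidates satisfy all criteria.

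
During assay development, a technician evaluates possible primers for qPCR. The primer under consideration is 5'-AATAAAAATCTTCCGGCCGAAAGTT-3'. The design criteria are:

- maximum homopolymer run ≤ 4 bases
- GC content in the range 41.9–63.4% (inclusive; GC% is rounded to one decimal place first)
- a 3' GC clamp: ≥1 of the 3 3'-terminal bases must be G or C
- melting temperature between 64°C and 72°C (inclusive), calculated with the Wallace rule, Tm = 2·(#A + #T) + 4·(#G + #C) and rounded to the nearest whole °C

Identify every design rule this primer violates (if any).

Fails: homopolymer run, GC content.

Base counts: A=10, T=6, G=4, C=5 (length 25).
homopolymer run: longest run = 5, exceeds 4 ✗
GC content: GC 9/25 = 36.0%, outside 41.9–63.4% ✗
GC clamp: 3' end GTT has 1 G/C ✓
Tm: Tm = 2·16 + 4·9 = 68°C ✓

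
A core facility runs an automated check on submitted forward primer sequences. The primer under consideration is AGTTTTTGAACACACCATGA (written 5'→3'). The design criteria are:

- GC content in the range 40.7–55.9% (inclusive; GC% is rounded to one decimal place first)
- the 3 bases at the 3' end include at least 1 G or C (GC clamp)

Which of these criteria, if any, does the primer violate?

Fails: GC content.

Base counts: A=7, T=6, G=3, C=4 (length 20).
GC content: GC 7/20 = 35.0%, outside 40.7–55.9% ✗
GC clamp: 3' end TGA has 1 G/C ✓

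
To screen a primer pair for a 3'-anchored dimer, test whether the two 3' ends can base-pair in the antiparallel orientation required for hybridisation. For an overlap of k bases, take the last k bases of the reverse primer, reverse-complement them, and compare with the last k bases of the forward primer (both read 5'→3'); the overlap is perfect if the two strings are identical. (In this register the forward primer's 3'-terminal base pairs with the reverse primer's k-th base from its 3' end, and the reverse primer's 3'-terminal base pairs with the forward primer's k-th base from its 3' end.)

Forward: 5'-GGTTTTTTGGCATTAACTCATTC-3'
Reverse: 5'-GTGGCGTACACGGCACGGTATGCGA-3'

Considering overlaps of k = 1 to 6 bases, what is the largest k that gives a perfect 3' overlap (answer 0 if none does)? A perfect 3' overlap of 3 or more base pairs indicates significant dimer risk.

Longest perfect overlap: 2 complementary base pairs; below the dimer-risk threshold (threshold 3).

Last 6 bases (5'→3') — forward …TCATTC, reverse …ATGCGA.
Reverse complement of the reverse primer's last 6 bases: TCGCAT; its first k bases are the reverse complement of the reverse primer's last k bases, so a perfect k-base overlap needs the forward primer's last k bases to equal them.
Comparing (forward last k vs required): k=1: C vs T ✗; k=2: TC vs TC ✓; k=3: TTC vs TCG ✗; k=4: ATTC vs TCGC ✗; k=5: CATTC vs TCGCA ✗; k=6: TCATTC vs TCGCAT ✗.
Only k = 2 is perfect, so the longest perfect 3' overlap is 2.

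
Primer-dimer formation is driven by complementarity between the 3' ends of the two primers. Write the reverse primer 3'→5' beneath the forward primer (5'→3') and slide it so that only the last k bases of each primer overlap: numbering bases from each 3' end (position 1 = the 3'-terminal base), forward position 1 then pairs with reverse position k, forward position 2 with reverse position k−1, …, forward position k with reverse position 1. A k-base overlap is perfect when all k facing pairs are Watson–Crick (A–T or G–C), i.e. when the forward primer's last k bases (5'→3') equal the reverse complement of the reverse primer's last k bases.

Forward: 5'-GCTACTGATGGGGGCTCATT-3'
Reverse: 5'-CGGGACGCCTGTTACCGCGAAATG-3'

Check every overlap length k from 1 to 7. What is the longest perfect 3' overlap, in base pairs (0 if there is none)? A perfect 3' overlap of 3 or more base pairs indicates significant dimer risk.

Last 7 bases (5'→3') — forward …GCTCATT, reverse …CGAAATG.
Reverse complement of the reverse primer's last 7 bases: CATTTCG; its first k bases are the reverse complement of the reverse primer's last k bases, so a perfect k-base overlap needs the forward primer's last k bases to equal them.
Comparing (forward last k vs required): k=1: T vs C ✗; k=2: TT vs CA ✗; k=3: ATT vs CAT ✗; k=4: CATT vs CATT ✓; k=5: TCATT vs CATTT ✗; k=6: CTCATT vs CATTTC ✗; k=7: GCTCATT vs CATTTCG ✗.
Only k = 4 is perfect, so the longest perfect 3' overlap is 4.

Longest perfect overlap: 4 complementary base pairs; significant dimer risk (threshold 3).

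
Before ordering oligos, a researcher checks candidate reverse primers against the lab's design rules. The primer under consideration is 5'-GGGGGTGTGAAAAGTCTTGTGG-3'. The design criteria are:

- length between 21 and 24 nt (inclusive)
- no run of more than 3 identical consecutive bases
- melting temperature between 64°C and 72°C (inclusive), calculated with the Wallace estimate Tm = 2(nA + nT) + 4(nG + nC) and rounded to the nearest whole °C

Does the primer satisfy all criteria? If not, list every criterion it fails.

Base counts: A=4, T=6, G=11, C=1 (length 22).
length: length 22 ✓
homopolymer run: longest run = 5, exceeds 3 ✗
Tm: Tm = 2·10 + 4·12 = 68°C ✓

Fails: homopolymer run.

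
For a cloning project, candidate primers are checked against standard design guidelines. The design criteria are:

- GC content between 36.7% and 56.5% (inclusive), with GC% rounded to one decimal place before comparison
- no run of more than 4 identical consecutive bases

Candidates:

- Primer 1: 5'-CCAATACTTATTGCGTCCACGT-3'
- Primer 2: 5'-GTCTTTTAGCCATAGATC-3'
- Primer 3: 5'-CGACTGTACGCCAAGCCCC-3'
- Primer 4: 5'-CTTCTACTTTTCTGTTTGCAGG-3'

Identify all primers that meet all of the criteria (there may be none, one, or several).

Primer 1 (22 nt, A=5 T=7 G=3 C=7): GC 10/22 = 45.5% ✓; longest run = 2 ✓ — passes.
Primer 2 (18 nt, A=4 T=7 G=3 C=4): GC 7/18 = 38.9% ✓; longest run = 4 ✓ — passes.
Primer 3 (19 nt, A=4 T=2 G=4 C=9): GC 13/19 = 68.4%, outside 36.7–56.5% ✗; longest run = 4 ✓ — fails.
Primer 4 (22 nt, A=2 T=11 G=4 C=5): GC 9/22 = 40.9% ✓; longest run = 4 ✓ — passes.

Primer 1, Primer 2 and Primer 4.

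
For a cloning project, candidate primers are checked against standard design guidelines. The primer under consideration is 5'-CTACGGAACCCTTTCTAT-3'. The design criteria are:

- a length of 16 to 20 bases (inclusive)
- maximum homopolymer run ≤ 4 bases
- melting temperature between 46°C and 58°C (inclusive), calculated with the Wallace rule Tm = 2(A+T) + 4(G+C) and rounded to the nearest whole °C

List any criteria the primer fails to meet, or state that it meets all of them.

Meets all criteria.

Base counts: A=4, T=6, G=2, C=6 (length 18).
length: length 18 ✓
homopolymer run: longest run = 3 ✓
Tm: Tm = 2·10 + 4·8 = 52°C ✓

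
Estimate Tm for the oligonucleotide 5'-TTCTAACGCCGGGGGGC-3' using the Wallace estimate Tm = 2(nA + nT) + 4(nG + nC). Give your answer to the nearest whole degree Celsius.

58°C

Base counts: A=2, T=3, G=7, C=5 (length 17).
Tm = 2·(2+3) + 4·(7+5) = 2·5 + 4·12 = 10 + 48 = 58°C.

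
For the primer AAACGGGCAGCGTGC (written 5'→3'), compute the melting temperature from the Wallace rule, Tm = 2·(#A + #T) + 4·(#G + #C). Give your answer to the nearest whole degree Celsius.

Base counts: A=4, T=1, G=6, C=4 (length 15).
Tm = 2·(4+1) + 4·(6+4) = 2·5 + 4·10 = 10 + 40 = 50°C.

50°C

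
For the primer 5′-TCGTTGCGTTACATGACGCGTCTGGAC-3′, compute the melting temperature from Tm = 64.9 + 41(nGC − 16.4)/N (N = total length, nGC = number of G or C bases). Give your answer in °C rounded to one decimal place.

62.8°C

Base counts: A=4, T=8, G=8, C=7; G+C = 15, N = 27.
Tm = 64.9 + 41·(15 − 16.4)/27 = 64.9 + -57.40/27 = 62.8°C.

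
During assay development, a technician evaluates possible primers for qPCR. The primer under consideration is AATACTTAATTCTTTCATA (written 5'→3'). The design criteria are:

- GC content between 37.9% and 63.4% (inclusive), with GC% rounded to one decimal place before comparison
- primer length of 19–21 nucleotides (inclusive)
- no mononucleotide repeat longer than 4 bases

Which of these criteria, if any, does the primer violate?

Fails: GC content.

Base counts: A=7, T=9, G=0, C=3 (length 19).
GC content: GC 3/19 = 15.8%, outside 37.9–63.4% ✗
length: length 19 ✓
homopolymer run: longest run = 3 ✓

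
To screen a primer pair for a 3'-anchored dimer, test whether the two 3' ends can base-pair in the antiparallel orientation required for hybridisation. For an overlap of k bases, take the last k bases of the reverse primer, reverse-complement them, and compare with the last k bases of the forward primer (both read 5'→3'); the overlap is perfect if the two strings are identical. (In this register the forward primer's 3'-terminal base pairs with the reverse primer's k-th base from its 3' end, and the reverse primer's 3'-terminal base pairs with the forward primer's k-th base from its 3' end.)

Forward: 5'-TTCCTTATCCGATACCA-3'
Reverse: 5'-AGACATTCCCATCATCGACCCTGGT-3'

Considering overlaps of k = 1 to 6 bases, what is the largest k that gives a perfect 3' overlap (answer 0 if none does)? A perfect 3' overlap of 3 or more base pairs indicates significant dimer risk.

Longest perfect overlap: 4 complementary base pairs; significant dimer risk (threshold 3).

Last 6 bases (5'→3') — forward …ATACCA, reverse …CCTGGT.
Reverse complement of the reverse primer's last 6 bases: ACCAGG; its first k bases are the reverse complement of the reverse primer's last k bases, so a perfect k-base overlap needs the forward primer's last k bases to equal them.
Comparing (forward last k vs required): k=1: A vs A ✓; k=2: CA vs AC ✗; k=3: CCA vs ACC ✗; k=4: ACCA vs ACCA ✓; k=5: TACCA vs ACCAG ✗; k=6: ATACCA vs ACCAGG ✗.
Perfect overlaps at k = 1, 4; the largest is 4.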